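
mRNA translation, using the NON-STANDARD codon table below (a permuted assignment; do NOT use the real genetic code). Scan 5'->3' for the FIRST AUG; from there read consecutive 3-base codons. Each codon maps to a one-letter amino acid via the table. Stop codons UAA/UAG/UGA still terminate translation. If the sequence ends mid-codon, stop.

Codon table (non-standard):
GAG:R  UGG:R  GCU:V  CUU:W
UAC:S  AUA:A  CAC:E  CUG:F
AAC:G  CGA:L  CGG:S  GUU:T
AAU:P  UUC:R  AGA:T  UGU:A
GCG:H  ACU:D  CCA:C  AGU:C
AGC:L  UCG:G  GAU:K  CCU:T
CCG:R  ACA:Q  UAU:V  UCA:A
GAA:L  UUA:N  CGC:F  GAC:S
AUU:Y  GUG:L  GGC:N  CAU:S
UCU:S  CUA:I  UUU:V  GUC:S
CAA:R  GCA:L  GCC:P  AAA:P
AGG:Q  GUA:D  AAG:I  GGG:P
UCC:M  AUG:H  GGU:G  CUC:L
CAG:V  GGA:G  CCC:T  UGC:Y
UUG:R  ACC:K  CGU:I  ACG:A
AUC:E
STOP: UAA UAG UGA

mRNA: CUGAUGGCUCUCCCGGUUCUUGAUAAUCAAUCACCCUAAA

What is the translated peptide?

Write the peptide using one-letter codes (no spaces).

start AUG at pos 3
pos 3: AUG -> H; peptide=H
pos 6: GCU -> V; peptide=HV
pos 9: CUC -> L; peptide=HVL
pos 12: CCG -> R; peptide=HVLR
pos 15: GUU -> T; peptide=HVLRT
pos 18: CUU -> W; peptide=HVLRTW
pos 21: GAU -> K; peptide=HVLRTWK
pos 24: AAU -> P; peptide=HVLRTWKP
pos 27: CAA -> R; peptide=HVLRTWKPR
pos 30: UCA -> A; peptide=HVLRTWKPRA
pos 33: CCC -> T; peptide=HVLRTWKPRAT
pos 36: UAA -> STOP

Answer: HVLRTWKPRAT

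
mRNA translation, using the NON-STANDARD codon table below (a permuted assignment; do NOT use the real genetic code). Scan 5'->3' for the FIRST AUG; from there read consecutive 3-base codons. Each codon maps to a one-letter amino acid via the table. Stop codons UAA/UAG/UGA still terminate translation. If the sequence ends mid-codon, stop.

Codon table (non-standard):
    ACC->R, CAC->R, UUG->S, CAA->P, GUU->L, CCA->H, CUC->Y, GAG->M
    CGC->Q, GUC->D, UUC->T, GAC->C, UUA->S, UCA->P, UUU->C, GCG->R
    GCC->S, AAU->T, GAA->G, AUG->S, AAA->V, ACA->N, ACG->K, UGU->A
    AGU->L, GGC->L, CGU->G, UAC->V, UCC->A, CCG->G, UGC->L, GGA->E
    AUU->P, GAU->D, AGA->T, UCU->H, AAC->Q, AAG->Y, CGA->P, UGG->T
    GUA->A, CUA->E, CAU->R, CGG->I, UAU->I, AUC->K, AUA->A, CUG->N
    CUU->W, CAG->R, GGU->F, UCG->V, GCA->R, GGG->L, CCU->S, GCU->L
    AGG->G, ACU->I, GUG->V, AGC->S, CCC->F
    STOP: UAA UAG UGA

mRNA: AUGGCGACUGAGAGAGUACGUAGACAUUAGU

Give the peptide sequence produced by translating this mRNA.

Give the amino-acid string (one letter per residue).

start AUG at pos 0
pos 0: AUG -> S; peptide=S
pos 3: GCG -> R; peptide=SR
pos 6: ACU -> I; peptide=SRI
pos 9: GAG -> M; peptide=SRIM
pos 12: AGA -> T; peptide=SRIMT
pos 15: GUA -> A; peptide=SRIMTA
pos 18: CGU -> G; peptide=SRIMTAG
pos 21: AGA -> T; peptide=SRIMTAGT
pos 24: CAU -> R; peptide=SRIMTAGTR
pos 27: UAG -> STOP

Answer: SRIMTAGTR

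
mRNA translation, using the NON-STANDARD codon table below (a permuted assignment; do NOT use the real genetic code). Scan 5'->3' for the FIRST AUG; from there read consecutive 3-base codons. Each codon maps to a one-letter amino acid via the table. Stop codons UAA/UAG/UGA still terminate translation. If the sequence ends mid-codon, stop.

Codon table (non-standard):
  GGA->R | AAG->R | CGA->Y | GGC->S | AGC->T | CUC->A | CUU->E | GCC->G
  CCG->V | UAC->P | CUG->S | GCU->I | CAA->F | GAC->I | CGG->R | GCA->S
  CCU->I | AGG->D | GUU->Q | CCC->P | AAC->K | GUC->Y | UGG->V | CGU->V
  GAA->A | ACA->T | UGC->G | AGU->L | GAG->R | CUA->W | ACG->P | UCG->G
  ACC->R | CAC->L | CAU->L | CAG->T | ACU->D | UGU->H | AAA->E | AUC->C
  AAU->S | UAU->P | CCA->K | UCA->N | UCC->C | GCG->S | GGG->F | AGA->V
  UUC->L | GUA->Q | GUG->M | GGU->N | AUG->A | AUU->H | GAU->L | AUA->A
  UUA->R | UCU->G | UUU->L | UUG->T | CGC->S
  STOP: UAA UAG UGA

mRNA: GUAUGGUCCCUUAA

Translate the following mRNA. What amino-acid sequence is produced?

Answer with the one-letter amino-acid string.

start AUG at pos 2
pos 2: AUG -> A; peptide=A
pos 5: GUC -> Y; peptide=AY
pos 8: CCU -> I; peptide=AYI
pos 11: UAA -> STOP

Answer: AYI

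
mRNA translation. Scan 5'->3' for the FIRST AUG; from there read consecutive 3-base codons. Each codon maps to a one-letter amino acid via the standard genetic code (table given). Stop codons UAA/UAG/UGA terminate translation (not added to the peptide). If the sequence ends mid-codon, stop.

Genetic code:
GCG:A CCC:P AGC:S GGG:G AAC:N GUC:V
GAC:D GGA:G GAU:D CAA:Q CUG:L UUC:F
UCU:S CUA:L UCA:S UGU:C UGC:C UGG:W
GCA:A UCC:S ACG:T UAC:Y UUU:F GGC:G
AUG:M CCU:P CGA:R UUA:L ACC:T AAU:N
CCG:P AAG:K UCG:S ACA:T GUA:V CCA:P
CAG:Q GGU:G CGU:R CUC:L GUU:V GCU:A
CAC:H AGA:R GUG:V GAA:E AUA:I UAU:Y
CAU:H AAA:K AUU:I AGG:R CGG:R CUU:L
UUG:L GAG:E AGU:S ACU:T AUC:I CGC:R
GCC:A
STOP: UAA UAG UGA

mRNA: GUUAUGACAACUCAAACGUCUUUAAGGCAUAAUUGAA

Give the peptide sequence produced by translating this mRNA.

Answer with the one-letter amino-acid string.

start AUG at pos 3
pos 3: AUG -> M; peptide=M
pos 6: ACA -> T; peptide=MT
pos 9: ACU -> T; peptide=MTT
pos 12: CAA -> Q; peptide=MTTQ
pos 15: ACG -> T; peptide=MTTQT
pos 18: UCU -> S; peptide=MTTQTS
pos 21: UUA -> L; peptide=MTTQTSL
pos 24: AGG -> R; peptide=MTTQTSLR
pos 27: CAU -> H; peptide=MTTQTSLRH
pos 30: AAU -> N; peptide=MTTQTSLRHN
pos 33: UGA -> STOP

Answer: MTTQTSLRHN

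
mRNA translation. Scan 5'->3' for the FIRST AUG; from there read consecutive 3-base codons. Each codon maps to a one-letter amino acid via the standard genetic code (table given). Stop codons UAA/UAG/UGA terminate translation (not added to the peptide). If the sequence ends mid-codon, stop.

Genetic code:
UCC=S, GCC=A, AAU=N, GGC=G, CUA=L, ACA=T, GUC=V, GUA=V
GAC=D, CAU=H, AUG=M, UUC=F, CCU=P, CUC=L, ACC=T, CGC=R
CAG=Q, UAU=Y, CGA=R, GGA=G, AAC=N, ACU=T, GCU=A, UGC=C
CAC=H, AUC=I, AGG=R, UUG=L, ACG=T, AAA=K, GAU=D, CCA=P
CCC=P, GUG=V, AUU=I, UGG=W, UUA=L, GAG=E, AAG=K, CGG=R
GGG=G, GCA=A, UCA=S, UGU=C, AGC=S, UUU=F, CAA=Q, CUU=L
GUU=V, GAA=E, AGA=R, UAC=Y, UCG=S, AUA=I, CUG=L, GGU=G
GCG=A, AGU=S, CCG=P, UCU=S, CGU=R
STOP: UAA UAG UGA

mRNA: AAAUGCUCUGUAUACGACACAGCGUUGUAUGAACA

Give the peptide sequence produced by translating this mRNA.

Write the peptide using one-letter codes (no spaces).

start AUG at pos 2
pos 2: AUG -> M; peptide=M
pos 5: CUC -> L; peptide=ML
pos 8: UGU -> C; peptide=MLC
pos 11: AUA -> I; peptide=MLCI
pos 14: CGA -> R; peptide=MLCIR
pos 17: CAC -> H; peptide=MLCIRH
pos 20: AGC -> S; peptide=MLCIRHS
pos 23: GUU -> V; peptide=MLCIRHSV
pos 26: GUA -> V; peptide=MLCIRHSVV
pos 29: UGA -> STOP

Answer: MLCIRHSVV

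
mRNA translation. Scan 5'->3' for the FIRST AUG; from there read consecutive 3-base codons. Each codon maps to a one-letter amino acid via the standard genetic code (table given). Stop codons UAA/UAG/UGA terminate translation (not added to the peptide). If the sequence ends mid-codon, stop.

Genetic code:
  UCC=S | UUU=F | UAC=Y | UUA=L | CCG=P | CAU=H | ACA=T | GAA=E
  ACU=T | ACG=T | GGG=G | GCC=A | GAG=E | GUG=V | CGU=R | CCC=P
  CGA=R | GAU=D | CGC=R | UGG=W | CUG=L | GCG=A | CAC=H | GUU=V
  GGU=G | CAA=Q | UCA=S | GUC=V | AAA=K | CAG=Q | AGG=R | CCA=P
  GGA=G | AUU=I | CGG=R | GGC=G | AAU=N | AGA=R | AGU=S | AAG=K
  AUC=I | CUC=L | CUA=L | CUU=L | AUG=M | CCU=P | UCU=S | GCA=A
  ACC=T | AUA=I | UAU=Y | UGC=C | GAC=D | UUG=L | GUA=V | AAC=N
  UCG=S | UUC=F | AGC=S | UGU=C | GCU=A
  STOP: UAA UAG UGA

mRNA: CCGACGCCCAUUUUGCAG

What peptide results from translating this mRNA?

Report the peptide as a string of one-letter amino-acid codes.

no AUG start codon found

Answer: (empty: no AUG start codon)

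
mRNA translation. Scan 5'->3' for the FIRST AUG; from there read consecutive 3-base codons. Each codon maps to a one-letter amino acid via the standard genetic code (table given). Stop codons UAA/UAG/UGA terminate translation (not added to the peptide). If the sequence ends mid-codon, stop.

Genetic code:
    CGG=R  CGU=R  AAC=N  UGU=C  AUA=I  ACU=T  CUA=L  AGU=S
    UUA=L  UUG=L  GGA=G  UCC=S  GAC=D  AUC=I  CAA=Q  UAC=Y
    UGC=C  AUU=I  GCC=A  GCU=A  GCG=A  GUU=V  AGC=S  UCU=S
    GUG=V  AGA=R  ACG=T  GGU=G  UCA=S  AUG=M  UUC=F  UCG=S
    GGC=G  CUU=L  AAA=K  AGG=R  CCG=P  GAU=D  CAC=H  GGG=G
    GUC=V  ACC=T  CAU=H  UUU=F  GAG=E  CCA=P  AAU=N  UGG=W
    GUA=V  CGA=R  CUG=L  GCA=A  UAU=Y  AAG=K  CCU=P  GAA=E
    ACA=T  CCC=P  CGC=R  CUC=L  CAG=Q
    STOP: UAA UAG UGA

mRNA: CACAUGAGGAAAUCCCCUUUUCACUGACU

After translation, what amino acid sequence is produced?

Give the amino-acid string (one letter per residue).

Answer: MRKSPFH

Derivation:
start AUG at pos 3
pos 3: AUG -> M; peptide=M
pos 6: AGG -> R; peptide=MR
pos 9: AAA -> K; peptide=MRK
pos 12: UCC -> S; peptide=MRKS
pos 15: CCU -> P; peptide=MRKSP
pos 18: UUU -> F; peptide=MRKSPF
pos 21: CAC -> H; peptide=MRKSPFH
pos 24: UGA -> STOP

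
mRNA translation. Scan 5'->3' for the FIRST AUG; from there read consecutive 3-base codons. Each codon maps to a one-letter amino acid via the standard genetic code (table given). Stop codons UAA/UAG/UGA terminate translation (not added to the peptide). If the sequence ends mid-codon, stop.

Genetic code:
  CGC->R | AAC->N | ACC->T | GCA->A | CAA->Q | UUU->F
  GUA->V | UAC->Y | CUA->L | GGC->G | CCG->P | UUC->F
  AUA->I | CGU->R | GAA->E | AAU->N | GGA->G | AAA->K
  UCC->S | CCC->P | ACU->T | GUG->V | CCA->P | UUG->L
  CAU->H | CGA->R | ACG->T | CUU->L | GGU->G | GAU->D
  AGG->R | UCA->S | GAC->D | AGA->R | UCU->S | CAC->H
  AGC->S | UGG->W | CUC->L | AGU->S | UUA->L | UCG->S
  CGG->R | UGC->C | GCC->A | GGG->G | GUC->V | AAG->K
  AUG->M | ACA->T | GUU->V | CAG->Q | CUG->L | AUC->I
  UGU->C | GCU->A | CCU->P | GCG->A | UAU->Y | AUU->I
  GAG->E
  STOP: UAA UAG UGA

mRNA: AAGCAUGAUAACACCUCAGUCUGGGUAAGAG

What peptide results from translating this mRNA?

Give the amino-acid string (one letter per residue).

Answer: MITPQSG

Derivation:
start AUG at pos 4
pos 4: AUG -> M; peptide=M
pos 7: AUA -> I; peptide=MI
pos 10: ACA -> T; peptide=MIT
pos 13: CCU -> P; peptide=MITP
pos 16: CAG -> Q; peptide=MITPQ
pos 19: UCU -> S; peptide=MITPQS
pos 22: GGG -> G; peptide=MITPQSG
pos 25: UAA -> STOP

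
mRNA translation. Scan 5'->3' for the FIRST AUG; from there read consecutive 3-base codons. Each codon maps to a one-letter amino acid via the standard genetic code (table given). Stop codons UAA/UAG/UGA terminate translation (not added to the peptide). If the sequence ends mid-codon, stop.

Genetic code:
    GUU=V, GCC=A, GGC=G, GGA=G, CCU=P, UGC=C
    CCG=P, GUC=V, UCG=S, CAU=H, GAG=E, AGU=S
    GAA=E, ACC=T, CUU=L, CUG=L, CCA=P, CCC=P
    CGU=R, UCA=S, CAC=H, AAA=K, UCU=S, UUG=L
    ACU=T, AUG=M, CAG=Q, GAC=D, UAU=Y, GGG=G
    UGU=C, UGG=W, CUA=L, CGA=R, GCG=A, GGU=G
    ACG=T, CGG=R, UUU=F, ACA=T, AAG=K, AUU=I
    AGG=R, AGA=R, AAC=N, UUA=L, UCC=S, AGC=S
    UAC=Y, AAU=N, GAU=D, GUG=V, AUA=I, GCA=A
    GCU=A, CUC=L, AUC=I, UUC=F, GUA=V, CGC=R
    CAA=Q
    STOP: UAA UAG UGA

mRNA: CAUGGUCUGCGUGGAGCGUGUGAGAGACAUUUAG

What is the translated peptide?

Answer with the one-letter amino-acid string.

Answer: MVCVERVRDI

Derivation:
start AUG at pos 1
pos 1: AUG -> M; peptide=M
pos 4: GUC -> V; peptide=MV
pos 7: UGC -> C; peptide=MVC
pos 10: GUG -> V; peptide=MVCV
pos 13: GAG -> E; peptide=MVCVE
pos 16: CGU -> R; peptide=MVCVER
pos 19: GUG -> V; peptide=MVCVERV
pos 22: AGA -> R; peptide=MVCVERVR
pos 25: GAC -> D; peptide=MVCVERVRD
pos 28: AUU -> I; peptide=MVCVERVRDI
pos 31: UAG -> STOP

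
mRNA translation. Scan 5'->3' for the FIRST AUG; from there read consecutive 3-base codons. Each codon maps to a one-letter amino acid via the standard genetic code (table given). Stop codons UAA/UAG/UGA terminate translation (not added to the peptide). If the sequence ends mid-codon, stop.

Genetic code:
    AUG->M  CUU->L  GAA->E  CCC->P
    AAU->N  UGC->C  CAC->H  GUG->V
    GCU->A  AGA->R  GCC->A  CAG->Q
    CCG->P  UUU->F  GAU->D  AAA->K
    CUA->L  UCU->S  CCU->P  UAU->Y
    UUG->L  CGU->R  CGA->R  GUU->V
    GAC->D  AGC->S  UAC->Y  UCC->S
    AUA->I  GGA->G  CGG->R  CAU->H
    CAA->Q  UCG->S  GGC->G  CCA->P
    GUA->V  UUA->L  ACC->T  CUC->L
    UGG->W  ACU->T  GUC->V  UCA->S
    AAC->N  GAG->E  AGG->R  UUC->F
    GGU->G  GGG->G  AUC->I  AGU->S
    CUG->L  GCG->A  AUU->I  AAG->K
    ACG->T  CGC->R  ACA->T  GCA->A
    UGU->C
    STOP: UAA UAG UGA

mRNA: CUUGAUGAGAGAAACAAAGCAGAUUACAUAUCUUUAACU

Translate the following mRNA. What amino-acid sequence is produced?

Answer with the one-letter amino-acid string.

Answer: MRETKQITYL

Derivation:
start AUG at pos 4
pos 4: AUG -> M; peptide=M
pos 7: AGA -> R; peptide=MR
pos 10: GAA -> E; peptide=MRE
pos 13: ACA -> T; peptide=MRET
pos 16: AAG -> K; peptide=MRETK
pos 19: CAG -> Q; peptide=MRETKQ
pos 22: AUU -> I; peptide=MRETKQI
pos 25: ACA -> T; peptide=MRETKQIT
pos 28: UAU -> Y; peptide=MRETKQITY
pos 31: CUU -> L; peptide=MRETKQITYL
pos 34: UAA -> STOP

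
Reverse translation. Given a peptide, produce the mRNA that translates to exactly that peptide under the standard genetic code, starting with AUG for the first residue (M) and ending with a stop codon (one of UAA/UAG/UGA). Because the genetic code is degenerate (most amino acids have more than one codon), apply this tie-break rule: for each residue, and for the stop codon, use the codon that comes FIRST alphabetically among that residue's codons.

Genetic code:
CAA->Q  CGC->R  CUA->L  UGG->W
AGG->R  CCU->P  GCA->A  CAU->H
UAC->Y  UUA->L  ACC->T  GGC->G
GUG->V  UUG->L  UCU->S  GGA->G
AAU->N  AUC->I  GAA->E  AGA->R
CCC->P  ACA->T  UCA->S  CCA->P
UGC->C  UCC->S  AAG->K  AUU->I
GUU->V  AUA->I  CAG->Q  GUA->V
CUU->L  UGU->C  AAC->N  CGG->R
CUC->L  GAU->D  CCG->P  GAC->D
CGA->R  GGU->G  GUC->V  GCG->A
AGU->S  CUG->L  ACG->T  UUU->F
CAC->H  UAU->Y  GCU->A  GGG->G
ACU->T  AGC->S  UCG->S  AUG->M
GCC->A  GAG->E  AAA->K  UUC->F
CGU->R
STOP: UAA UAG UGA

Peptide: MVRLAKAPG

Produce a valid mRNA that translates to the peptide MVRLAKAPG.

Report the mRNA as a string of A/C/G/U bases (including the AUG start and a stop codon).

Answer: mRNA: AUGGUAAGACUAGCAAAAGCACCAGGAUAA

Derivation:
residue 1: M -> AUG (start codon)
residue 2: V codons sorted = GUA,GUC,GUG,GUU -> pick first = GUA
residue 3: R codons sorted = AGA,AGG,CGA,CGC,CGG,CGU -> pick first = AGA
residue 4: L codons sorted = CUA,CUC,CUG,CUU,UUA,UUG -> pick first = CUA
residue 5: A codons sorted = GCA,GCC,GCG,GCU -> pick first = GCA
residue 6: K codons sorted = AAA,AAG -> pick first = AAA
residue 7: A codons sorted = GCA,GCC,GCG,GCU -> pick first = GCA
residue 8: P codons sorted = CCA,CCC,CCG,CCU -> pick first = CCA
residue 9: G codons sorted = GGA,GGC,GGG,GGU -> pick first = GGA
terminator: stop codons sorted = UAA,UAG,UGA -> pick first = UAA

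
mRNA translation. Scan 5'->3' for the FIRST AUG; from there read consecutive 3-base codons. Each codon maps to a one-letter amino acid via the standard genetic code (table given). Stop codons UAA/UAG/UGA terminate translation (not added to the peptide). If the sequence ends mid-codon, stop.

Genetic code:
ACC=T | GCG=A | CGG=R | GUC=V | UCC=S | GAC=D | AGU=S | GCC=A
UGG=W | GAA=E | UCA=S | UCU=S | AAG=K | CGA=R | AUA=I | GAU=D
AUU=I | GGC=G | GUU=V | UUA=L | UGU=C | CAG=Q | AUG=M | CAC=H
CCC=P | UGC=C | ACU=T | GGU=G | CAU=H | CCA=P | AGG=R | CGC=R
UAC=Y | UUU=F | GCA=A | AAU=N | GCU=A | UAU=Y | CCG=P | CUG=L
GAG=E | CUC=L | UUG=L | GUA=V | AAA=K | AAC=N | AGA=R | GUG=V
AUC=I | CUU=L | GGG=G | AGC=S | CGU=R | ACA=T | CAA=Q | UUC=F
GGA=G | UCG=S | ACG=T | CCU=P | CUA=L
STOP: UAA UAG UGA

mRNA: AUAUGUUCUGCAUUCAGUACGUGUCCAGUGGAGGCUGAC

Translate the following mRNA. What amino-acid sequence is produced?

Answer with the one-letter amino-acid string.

Answer: MFCIQYVSSGG

Derivation:
start AUG at pos 2
pos 2: AUG -> M; peptide=M
pos 5: UUC -> F; peptide=MF
pos 8: UGC -> C; peptide=MFC
pos 11: AUU -> I; peptide=MFCI
pos 14: CAG -> Q; peptide=MFCIQ
pos 17: UAC -> Y; peptide=MFCIQY
pos 20: GUG -> V; peptide=MFCIQYV
pos 23: UCC -> S; peptide=MFCIQYVS
pos 26: AGU -> S; peptide=MFCIQYVSS
pos 29: GGA -> G; peptide=MFCIQYVSSG
pos 32: GGC -> G; peptide=MFCIQYVSSGG
pos 35: UGA -> STOP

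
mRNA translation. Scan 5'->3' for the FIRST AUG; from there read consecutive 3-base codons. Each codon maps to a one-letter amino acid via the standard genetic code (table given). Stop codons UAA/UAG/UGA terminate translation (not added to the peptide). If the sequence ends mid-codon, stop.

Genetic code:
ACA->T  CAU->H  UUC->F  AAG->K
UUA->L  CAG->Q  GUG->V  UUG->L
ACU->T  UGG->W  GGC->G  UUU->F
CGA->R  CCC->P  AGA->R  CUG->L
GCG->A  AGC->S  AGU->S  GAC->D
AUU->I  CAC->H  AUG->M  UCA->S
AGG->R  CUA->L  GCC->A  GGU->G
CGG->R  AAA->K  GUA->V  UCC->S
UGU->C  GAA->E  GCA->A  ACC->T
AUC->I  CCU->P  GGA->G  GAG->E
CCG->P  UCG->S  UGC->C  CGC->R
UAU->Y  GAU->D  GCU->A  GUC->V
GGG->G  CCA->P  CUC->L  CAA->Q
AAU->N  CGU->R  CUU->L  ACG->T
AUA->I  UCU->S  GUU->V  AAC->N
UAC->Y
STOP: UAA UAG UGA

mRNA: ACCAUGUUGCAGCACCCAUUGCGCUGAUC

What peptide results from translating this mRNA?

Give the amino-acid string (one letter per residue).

start AUG at pos 3
pos 3: AUG -> M; peptide=M
pos 6: UUG -> L; peptide=ML
pos 9: CAG -> Q; peptide=MLQ
pos 12: CAC -> H; peptide=MLQH
pos 15: CCA -> P; peptide=MLQHP
pos 18: UUG -> L; peptide=MLQHPL
pos 21: CGC -> R; peptide=MLQHPLR
pos 24: UGA -> STOP

Answer: MLQHPLR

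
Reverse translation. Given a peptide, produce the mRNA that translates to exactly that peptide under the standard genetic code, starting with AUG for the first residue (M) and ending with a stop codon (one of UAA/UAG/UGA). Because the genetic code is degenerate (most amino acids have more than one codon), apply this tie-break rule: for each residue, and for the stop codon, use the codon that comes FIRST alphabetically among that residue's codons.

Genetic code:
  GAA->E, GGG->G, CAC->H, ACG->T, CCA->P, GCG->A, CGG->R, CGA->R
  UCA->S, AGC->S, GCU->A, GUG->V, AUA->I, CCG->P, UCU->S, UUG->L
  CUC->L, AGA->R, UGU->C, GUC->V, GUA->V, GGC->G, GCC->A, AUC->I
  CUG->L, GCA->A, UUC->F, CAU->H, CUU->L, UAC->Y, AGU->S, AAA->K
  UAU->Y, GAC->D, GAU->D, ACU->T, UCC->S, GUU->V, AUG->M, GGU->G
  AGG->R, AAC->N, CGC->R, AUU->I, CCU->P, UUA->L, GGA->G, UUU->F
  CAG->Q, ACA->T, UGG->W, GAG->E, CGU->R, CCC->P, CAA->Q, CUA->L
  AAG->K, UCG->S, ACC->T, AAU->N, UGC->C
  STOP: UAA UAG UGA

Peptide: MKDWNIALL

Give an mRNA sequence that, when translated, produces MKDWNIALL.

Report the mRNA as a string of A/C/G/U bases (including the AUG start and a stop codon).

Answer: mRNA: AUGAAAGACUGGAACAUAGCACUACUAUAA

Derivation:
residue 1: M -> AUG (start codon)
residue 2: K codons sorted = AAA,AAG -> pick first = AAA
residue 3: D codons sorted = GAC,GAU -> pick first = GAC
residue 4: W -> UGG (only codon)
residue 5: N codons sorted = AAC,AAU -> pick first = AAC
residue 6: I codons sorted = AUA,AUC,AUU -> pick first = AUA
residue 7: A codons sorted = GCA,GCC,GCG,GCU -> pick first = GCA
residue 8: L codons sorted = CUA,CUC,CUG,CUU,UUA,UUG -> pick first = CUA
residue 9: L codons sorted = CUA,CUC,CUG,CUU,UUA,UUG -> pick first = CUA
terminator: stop codons sorted = UAA,UAG,UGA -> pick first = UAA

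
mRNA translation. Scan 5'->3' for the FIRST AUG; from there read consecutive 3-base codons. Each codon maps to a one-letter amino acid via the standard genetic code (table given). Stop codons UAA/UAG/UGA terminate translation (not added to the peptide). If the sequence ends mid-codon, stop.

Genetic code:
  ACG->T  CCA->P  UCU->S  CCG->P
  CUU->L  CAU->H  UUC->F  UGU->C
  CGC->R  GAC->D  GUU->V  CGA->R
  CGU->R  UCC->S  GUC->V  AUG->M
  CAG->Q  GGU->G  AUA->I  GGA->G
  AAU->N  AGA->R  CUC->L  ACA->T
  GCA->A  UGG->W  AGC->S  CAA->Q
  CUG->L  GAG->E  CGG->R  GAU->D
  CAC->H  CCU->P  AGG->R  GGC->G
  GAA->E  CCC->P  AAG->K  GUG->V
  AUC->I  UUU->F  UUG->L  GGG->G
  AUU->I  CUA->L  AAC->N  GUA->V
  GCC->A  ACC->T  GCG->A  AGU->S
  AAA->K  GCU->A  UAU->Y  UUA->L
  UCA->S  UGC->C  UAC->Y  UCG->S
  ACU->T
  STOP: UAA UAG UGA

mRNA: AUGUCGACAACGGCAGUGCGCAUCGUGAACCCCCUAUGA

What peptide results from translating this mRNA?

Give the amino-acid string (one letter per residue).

Answer: MSTTAVRIVNPL

Derivation:
start AUG at pos 0
pos 0: AUG -> M; peptide=M
pos 3: UCG -> S; peptide=MS
pos 6: ACA -> T; peptide=MST
pos 9: ACG -> T; peptide=MSTT
pos 12: GCA -> A; peptide=MSTTA
pos 15: GUG -> V; peptide=MSTTAV
pos 18: CGC -> R; peptide=MSTTAVR
pos 21: AUC -> I; peptide=MSTTAVRI
pos 24: GUG -> V; peptide=MSTTAVRIV
pos 27: AAC -> N; peptide=MSTTAVRIVN
pos 30: CCC -> P; peptide=MSTTAVRIVNP
pos 33: CUA -> L; peptide=MSTTAVRIVNPL
pos 36: UGA -> STOP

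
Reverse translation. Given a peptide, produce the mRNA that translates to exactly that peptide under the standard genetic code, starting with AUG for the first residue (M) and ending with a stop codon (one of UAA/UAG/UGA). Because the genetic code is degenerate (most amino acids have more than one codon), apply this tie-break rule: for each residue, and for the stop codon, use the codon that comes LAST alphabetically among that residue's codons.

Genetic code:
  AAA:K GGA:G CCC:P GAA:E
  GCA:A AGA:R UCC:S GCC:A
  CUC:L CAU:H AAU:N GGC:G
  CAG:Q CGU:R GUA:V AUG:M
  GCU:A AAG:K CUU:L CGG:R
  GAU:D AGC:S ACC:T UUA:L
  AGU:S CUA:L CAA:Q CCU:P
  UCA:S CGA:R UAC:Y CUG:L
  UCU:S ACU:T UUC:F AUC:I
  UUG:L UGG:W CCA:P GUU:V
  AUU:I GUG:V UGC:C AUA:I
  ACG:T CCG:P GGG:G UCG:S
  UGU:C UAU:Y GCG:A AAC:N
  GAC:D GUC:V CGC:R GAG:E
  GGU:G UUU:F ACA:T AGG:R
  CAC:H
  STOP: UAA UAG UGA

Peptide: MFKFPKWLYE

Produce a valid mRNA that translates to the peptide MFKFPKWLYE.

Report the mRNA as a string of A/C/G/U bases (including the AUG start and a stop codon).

Answer: mRNA: AUGUUUAAGUUUCCUAAGUGGUUGUAUGAGUGA

Derivation:
residue 1: M -> AUG (start codon)
residue 2: F codons sorted = UUC,UUU -> pick last = UUU
residue 3: K codons sorted = AAA,AAG -> pick last = AAG
residue 4: F codons sorted = UUC,UUU -> pick last = UUU
residue 5: P codons sorted = CCA,CCC,CCG,CCU -> pick last = CCU
residue 6: K codons sorted = AAA,AAG -> pick last = AAG
residue 7: W -> UGG (only codon)
residue 8: L codons sorted = CUA,CUC,CUG,CUU,UUA,UUG -> pick last = UUG
residue 9: Y codons sorted = UAC,UAU -> pick last = UAU
residue 10: E codons sorted = GAA,GAG -> pick last = GAG
terminator: stop codons sorted = UAA,UAG,UGA -> pick last = UGA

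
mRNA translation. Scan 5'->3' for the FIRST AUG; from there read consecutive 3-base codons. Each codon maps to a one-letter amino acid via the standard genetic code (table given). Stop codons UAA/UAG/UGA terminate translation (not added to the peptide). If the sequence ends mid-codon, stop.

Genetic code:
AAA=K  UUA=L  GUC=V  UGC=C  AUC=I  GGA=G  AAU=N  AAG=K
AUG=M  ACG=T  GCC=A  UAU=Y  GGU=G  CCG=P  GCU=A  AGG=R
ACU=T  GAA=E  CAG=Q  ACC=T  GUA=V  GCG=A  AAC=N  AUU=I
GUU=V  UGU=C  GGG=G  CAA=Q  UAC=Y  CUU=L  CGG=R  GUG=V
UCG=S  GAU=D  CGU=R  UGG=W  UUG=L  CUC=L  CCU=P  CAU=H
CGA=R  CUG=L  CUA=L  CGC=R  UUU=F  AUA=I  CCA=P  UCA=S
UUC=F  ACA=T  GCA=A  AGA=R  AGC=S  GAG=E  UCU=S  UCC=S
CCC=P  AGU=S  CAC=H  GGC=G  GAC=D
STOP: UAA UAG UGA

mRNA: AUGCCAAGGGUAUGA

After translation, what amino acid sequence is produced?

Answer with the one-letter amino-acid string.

Answer: MPRV

Derivation:
start AUG at pos 0
pos 0: AUG -> M; peptide=M
pos 3: CCA -> P; peptide=MP
pos 6: AGG -> R; peptide=MPR
pos 9: GUA -> V; peptide=MPRV
pos 12: UGA -> STOP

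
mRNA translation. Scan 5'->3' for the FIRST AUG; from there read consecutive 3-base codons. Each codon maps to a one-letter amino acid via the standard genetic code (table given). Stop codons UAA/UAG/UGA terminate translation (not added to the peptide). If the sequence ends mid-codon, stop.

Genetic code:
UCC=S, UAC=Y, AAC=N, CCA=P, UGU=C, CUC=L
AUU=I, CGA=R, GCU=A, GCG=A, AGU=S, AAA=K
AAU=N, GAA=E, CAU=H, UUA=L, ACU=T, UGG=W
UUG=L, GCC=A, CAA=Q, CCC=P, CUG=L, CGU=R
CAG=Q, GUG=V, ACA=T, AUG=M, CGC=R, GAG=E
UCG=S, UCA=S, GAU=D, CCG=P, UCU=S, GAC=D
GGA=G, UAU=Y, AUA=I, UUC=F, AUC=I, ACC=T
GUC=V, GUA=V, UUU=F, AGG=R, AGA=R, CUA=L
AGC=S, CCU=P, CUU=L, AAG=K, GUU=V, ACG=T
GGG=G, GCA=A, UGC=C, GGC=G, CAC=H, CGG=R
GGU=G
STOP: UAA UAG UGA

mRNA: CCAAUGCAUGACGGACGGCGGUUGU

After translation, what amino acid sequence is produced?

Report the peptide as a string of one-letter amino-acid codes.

start AUG at pos 3
pos 3: AUG -> M; peptide=M
pos 6: CAU -> H; peptide=MH
pos 9: GAC -> D; peptide=MHD
pos 12: GGA -> G; peptide=MHDG
pos 15: CGG -> R; peptide=MHDGR
pos 18: CGG -> R; peptide=MHDGRR
pos 21: UUG -> L; peptide=MHDGRRL
pos 24: only 1 nt remain (<3), stop (end of mRNA)

Answer: MHDGRRL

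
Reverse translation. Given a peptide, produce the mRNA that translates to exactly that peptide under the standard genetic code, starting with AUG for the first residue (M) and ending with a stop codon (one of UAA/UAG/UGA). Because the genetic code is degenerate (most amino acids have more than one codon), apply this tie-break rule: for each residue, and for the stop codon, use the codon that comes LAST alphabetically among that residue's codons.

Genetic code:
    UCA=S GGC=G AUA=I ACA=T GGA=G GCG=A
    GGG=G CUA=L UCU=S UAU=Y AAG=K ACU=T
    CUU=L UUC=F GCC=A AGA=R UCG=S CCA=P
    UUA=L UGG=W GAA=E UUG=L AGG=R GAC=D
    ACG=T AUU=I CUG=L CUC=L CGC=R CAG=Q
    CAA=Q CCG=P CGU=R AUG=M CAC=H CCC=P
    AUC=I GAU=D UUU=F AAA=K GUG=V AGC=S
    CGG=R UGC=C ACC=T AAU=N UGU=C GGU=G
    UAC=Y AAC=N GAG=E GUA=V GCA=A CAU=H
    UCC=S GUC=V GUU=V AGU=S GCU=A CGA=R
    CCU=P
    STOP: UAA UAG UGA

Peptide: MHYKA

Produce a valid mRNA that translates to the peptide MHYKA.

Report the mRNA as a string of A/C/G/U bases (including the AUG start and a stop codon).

Answer: mRNA: AUGCAUUAUAAGGCUUGA

Derivation:
residue 1: M -> AUG (start codon)
residue 2: H codons sorted = CAC,CAU -> pick last = CAU
residue 3: Y codons sorted = UAC,UAU -> pick last = UAU
residue 4: K codons sorted = AAA,AAG -> pick last = AAG
residue 5: A codons sorted = GCA,GCC,GCG,GCU -> pick last = GCU
terminator: stop codons sorted = UAA,UAG,UGA -> pick last = UGA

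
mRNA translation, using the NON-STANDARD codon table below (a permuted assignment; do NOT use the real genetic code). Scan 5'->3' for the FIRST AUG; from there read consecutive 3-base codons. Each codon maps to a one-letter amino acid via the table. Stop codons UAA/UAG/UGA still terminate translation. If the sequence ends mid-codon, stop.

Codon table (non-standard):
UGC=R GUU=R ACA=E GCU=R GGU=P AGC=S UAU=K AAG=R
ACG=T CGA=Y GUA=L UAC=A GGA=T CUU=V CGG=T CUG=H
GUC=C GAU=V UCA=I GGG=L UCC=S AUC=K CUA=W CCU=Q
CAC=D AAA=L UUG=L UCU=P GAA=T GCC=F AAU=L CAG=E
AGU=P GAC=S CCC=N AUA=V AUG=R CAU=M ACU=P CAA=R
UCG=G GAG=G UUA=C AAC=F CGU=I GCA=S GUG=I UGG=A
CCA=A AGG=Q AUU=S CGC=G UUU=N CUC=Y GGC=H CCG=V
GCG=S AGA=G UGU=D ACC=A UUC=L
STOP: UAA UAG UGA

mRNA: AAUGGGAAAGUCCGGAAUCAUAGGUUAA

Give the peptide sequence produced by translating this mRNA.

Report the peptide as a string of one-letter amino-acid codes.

Answer: RTRSTKVP

Derivation:
start AUG at pos 1
pos 1: AUG -> R; peptide=R
pos 4: GGA -> T; peptide=RT
pos 7: AAG -> R; peptide=RTR
pos 10: UCC -> S; peptide=RTRS
pos 13: GGA -> T; peptide=RTRST
pos 16: AUC -> K; peptide=RTRSTK
pos 19: AUA -> V; peptide=RTRSTKV
pos 22: GGU -> P; peptide=RTRSTKVP
pos 25: UAA -> STOP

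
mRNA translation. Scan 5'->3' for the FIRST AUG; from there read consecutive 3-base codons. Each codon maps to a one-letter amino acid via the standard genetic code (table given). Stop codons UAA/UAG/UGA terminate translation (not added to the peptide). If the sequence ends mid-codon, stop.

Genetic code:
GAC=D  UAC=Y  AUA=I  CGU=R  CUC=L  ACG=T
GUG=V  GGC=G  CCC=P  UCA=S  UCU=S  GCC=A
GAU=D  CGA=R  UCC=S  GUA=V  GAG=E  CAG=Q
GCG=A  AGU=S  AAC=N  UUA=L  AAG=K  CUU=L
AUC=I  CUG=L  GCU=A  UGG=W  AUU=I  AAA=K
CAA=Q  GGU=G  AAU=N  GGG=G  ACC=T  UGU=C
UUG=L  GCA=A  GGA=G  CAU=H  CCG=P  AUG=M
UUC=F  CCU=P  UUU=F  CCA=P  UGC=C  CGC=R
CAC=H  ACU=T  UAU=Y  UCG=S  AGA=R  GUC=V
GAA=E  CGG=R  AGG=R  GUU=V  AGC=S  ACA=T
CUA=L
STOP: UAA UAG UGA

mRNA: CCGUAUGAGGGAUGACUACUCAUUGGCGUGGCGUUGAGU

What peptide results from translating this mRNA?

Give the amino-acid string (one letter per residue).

Answer: MRDDYSLAWR

Derivation:
start AUG at pos 4
pos 4: AUG -> M; peptide=M
pos 7: AGG -> R; peptide=MR
pos 10: GAU -> D; peptide=MRD
pos 13: GAC -> D; peptide=MRDD
pos 16: UAC -> Y; peptide=MRDDY
pos 19: UCA -> S; peptide=MRDDYS
pos 22: UUG -> L; peptide=MRDDYSL
pos 25: GCG -> A; peptide=MRDDYSLA
pos 28: UGG -> W; peptide=MRDDYSLAW
pos 31: CGU -> R; peptide=MRDDYSLAWR
pos 34: UGA -> STOP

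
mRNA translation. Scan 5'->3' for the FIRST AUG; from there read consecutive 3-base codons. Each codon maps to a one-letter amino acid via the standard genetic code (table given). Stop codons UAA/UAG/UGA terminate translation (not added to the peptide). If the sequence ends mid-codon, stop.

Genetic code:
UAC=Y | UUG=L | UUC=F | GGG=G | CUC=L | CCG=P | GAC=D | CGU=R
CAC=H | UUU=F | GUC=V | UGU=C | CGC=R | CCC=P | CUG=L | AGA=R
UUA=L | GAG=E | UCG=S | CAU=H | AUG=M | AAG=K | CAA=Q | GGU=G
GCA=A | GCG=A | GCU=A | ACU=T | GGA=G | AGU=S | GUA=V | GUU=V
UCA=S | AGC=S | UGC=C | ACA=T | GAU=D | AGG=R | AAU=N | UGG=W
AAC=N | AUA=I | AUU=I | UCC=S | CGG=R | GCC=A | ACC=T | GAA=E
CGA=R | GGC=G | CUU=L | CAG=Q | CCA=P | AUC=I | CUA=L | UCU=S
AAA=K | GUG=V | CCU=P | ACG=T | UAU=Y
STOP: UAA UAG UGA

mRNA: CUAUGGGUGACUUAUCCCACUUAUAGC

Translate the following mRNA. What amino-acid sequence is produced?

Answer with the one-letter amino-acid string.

start AUG at pos 2
pos 2: AUG -> M; peptide=M
pos 5: GGU -> G; peptide=MG
pos 8: GAC -> D; peptide=MGD
pos 11: UUA -> L; peptide=MGDL
pos 14: UCC -> S; peptide=MGDLS
pos 17: CAC -> H; peptide=MGDLSH
pos 20: UUA -> L; peptide=MGDLSHL
pos 23: UAG -> STOP

Answer: MGDLSHL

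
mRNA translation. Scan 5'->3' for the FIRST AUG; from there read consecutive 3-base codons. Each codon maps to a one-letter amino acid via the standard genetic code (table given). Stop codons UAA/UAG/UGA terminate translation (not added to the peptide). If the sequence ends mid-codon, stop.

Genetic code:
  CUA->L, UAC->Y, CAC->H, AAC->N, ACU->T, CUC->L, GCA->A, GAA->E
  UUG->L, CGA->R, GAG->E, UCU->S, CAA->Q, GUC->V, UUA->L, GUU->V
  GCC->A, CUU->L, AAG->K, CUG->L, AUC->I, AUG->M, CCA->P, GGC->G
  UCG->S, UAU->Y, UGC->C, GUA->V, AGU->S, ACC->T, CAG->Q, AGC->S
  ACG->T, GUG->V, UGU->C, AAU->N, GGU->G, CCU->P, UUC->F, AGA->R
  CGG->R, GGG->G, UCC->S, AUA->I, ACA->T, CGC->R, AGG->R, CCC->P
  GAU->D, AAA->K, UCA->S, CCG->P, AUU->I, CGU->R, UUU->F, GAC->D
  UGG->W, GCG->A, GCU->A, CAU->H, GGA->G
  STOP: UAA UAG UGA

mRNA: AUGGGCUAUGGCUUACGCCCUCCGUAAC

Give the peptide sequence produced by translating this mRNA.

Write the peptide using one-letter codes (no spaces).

start AUG at pos 0
pos 0: AUG -> M; peptide=M
pos 3: GGC -> G; peptide=MG
pos 6: UAU -> Y; peptide=MGY
pos 9: GGC -> G; peptide=MGYG
pos 12: UUA -> L; peptide=MGYGL
pos 15: CGC -> R; peptide=MGYGLR
pos 18: CCU -> P; peptide=MGYGLRP
pos 21: CCG -> P; peptide=MGYGLRPP
pos 24: UAA -> STOP

Answer: MGYGLRPP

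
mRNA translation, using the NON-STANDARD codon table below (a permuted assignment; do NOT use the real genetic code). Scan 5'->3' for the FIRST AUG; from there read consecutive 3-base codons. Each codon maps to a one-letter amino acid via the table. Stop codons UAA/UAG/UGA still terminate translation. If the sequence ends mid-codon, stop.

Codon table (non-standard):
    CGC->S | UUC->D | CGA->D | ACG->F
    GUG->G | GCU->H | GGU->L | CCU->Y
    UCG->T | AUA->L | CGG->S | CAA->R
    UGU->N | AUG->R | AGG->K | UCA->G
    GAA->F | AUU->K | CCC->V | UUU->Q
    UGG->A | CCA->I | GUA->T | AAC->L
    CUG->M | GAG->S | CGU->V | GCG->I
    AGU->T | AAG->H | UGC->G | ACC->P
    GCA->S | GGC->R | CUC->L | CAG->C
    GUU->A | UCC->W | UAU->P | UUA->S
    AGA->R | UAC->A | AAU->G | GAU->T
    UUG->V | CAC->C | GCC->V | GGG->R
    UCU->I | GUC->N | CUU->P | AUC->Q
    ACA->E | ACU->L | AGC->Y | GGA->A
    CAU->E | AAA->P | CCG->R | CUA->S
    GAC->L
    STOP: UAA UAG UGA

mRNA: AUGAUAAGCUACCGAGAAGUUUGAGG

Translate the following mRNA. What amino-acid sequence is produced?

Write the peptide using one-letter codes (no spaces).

start AUG at pos 0
pos 0: AUG -> R; peptide=R
pos 3: AUA -> L; peptide=RL
pos 6: AGC -> Y; peptide=RLY
pos 9: UAC -> A; peptide=RLYA
pos 12: CGA -> D; peptide=RLYAD
pos 15: GAA -> F; peptide=RLYADF
pos 18: GUU -> A; peptide=RLYADFA
pos 21: UGA -> STOP

Answer: RLYADFA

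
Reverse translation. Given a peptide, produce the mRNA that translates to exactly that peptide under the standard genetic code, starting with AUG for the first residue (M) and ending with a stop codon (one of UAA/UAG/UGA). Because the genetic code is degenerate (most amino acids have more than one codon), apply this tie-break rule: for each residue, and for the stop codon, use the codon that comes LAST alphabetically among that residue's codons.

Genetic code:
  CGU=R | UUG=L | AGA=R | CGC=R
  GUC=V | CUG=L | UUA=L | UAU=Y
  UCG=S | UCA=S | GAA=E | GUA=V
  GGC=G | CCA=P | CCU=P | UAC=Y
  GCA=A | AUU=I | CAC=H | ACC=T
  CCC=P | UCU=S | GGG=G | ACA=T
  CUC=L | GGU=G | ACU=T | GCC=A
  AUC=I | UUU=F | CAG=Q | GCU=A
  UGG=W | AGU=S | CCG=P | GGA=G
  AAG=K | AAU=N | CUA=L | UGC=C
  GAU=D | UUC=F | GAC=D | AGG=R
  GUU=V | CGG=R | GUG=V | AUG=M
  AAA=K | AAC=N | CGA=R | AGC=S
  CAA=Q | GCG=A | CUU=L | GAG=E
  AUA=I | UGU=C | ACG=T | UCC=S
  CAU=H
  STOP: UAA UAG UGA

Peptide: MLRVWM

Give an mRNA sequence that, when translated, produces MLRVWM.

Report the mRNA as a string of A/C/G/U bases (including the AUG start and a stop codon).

residue 1: M -> AUG (start codon)
residue 2: L codons sorted = CUA,CUC,CUG,CUU,UUA,UUG -> pick last = UUG
residue 3: R codons sorted = AGA,AGG,CGA,CGC,CGG,CGU -> pick last = CGU
residue 4: V codons sorted = GUA,GUC,GUG,GUU -> pick last = GUU
residue 5: W -> UGG (only codon)
residue 6: M -> AUG (only codon)
terminator: stop codons sorted = UAA,UAG,UGA -> pick last = UGA

Answer: mRNA: AUGUUGCGUGUUUGGAUGUGA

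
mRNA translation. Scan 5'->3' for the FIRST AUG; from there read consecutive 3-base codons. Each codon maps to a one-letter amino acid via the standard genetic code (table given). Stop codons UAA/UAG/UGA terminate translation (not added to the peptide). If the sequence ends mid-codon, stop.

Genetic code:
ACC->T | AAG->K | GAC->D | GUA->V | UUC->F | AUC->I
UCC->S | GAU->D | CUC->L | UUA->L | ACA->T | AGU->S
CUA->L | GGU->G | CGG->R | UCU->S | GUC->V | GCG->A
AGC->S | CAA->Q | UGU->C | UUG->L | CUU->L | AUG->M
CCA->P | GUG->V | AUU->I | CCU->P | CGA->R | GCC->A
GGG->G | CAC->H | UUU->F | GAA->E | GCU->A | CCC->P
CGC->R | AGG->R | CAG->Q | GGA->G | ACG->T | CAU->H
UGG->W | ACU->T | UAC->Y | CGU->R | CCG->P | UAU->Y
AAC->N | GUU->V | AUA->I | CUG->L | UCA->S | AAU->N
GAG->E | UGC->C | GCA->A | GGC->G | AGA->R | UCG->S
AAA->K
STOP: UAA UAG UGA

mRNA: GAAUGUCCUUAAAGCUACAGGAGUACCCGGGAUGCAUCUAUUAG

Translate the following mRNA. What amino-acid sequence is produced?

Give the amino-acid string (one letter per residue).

start AUG at pos 2
pos 2: AUG -> M; peptide=M
pos 5: UCC -> S; peptide=MS
pos 8: UUA -> L; peptide=MSL
pos 11: AAG -> K; peptide=MSLK
pos 14: CUA -> L; peptide=MSLKL
pos 17: CAG -> Q; peptide=MSLKLQ
pos 20: GAG -> E; peptide=MSLKLQE
pos 23: UAC -> Y; peptide=MSLKLQEY
pos 26: CCG -> P; peptide=MSLKLQEYP
pos 29: GGA -> G; peptide=MSLKLQEYPG
pos 32: UGC -> C; peptide=MSLKLQEYPGC
pos 35: AUC -> I; peptide=MSLKLQEYPGCI
pos 38: UAU -> Y; peptide=MSLKLQEYPGCIY
pos 41: UAG -> STOP

Answer: MSLKLQEYPGCIY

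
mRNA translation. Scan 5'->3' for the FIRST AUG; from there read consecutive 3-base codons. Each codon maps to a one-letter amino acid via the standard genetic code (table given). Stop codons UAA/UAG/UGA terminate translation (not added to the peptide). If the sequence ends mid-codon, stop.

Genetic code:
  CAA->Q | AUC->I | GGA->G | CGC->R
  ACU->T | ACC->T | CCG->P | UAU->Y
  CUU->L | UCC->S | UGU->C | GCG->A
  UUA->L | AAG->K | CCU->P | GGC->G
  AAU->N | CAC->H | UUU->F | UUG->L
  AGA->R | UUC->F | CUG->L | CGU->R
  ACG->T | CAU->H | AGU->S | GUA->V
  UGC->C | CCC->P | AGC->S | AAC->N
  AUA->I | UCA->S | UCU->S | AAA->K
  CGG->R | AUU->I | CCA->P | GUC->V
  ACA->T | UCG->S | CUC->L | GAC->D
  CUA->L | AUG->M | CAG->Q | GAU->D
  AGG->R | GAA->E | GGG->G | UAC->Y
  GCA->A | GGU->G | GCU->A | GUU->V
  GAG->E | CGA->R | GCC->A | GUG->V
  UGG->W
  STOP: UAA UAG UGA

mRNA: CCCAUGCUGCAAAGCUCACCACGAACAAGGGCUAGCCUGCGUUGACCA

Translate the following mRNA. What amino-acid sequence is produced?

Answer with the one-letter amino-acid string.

Answer: MLQSSPRTRASLR

Derivation:
start AUG at pos 3
pos 3: AUG -> M; peptide=M
pos 6: CUG -> L; peptide=ML
pos 9: CAA -> Q; peptide=MLQ
pos 12: AGC -> S; peptide=MLQS
pos 15: UCA -> S; peptide=MLQSS
pos 18: CCA -> P; peptide=MLQSSP
pos 21: CGA -> R; peptide=MLQSSPR
pos 24: ACA -> T; peptide=MLQSSPRT
pos 27: AGG -> R; peptide=MLQSSPRTR
pos 30: GCU -> A; peptide=MLQSSPRTRA
pos 33: AGC -> S; peptide=MLQSSPRTRAS
pos 36: CUG -> L; peptide=MLQSSPRTRASL
pos 39: CGU -> R; peptide=MLQSSPRTRASLR
pos 42: UGA -> STOP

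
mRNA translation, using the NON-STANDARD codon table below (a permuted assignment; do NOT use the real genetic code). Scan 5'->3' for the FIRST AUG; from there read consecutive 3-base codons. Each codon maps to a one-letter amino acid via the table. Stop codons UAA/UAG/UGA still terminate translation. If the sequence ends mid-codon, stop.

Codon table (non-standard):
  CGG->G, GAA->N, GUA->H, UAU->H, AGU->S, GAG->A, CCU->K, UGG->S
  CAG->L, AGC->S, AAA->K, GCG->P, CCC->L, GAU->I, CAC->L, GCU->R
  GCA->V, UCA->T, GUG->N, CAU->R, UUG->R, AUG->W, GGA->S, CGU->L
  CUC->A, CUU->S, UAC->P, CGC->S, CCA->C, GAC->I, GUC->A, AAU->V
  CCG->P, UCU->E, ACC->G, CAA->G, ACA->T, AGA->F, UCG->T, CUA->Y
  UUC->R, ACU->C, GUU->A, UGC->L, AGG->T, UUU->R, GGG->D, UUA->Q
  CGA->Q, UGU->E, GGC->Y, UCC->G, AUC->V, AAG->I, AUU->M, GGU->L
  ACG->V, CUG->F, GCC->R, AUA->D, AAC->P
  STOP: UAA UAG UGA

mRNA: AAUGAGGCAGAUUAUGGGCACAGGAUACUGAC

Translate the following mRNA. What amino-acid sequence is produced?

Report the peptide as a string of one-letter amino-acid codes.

Answer: WTLMWYTSP

Derivation:
start AUG at pos 1
pos 1: AUG -> W; peptide=W
pos 4: AGG -> T; peptide=WT
pos 7: CAG -> L; peptide=WTL
pos 10: AUU -> M; peptide=WTLM
pos 13: AUG -> W; peptide=WTLMW
pos 16: GGC -> Y; peptide=WTLMWY
pos 19: ACA -> T; peptide=WTLMWYT
pos 22: GGA -> S; peptide=WTLMWYTS
pos 25: UAC -> P; peptide=WTLMWYTSP
pos 28: UGA -> STOP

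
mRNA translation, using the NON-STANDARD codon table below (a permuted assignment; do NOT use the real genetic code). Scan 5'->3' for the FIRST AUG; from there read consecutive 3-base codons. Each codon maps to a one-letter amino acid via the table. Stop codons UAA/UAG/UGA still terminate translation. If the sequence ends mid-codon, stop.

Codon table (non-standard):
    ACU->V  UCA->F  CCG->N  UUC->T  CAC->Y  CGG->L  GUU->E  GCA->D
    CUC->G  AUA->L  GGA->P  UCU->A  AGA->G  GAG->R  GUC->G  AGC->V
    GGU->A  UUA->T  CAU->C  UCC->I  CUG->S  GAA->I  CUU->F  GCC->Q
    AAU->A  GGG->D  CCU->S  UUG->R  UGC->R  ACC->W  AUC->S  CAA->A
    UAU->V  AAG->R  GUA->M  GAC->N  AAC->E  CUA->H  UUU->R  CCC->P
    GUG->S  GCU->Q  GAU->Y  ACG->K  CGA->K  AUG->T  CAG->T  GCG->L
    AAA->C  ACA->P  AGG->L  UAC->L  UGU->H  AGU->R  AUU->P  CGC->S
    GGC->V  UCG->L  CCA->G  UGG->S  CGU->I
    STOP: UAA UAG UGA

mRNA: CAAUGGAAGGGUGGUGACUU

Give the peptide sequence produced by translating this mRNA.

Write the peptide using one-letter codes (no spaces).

Answer: TIDS

Derivation:
start AUG at pos 2
pos 2: AUG -> T; peptide=T
pos 5: GAA -> I; peptide=TI
pos 8: GGG -> D; peptide=TID
pos 11: UGG -> S; peptide=TIDS
pos 14: UGA -> STOP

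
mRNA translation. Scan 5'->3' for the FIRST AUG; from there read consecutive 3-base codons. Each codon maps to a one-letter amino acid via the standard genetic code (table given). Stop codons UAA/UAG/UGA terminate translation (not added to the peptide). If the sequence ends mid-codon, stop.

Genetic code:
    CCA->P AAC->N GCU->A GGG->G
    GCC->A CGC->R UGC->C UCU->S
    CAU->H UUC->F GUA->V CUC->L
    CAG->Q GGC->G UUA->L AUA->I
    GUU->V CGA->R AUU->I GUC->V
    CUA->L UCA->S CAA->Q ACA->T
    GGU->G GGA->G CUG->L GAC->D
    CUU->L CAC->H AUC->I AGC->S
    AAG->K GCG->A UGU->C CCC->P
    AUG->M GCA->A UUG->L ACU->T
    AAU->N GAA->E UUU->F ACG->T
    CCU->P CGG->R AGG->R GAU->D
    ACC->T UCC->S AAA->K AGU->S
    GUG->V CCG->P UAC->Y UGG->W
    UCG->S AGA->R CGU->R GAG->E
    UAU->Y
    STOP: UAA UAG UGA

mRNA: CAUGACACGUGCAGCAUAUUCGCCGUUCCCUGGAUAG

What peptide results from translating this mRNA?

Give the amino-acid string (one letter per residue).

Answer: MTRAAYSPFPG

Derivation:
start AUG at pos 1
pos 1: AUG -> M; peptide=M
pos 4: ACA -> T; peptide=MT
pos 7: CGU -> R; peptide=MTR
pos 10: GCA -> A; peptide=MTRA
pos 13: GCA -> A; peptide=MTRAA
pos 16: UAU -> Y; peptide=MTRAAY
pos 19: UCG -> S; peptide=MTRAAYS
pos 22: CCG -> P; peptide=MTRAAYSP
pos 25: UUC -> F; peptide=MTRAAYSPF
pos 28: CCU -> P; peptide=MTRAAYSPFP
pos 31: GGA -> G; peptide=MTRAAYSPFPG
pos 34: UAG -> STOP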